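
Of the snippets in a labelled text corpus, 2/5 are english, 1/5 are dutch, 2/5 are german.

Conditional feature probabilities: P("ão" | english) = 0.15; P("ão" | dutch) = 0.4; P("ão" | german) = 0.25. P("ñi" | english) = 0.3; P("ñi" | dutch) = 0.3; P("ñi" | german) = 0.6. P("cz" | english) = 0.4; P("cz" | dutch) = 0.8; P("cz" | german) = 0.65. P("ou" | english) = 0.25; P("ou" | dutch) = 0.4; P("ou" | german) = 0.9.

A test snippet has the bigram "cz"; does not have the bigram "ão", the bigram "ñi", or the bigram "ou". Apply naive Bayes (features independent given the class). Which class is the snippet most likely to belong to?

english

english: 0.4 × (1−0.15) × (1−0.3) × 0.4 × (1−0.25) = 0.0714
dutch: 0.2 × (1−0.4) × (1−0.3) × 0.8 × (1−0.4) = 0.04032
german: 0.4 × (1−0.25) × (1−0.6) × 0.65 × (1−0.9) = 0.0078
Highest score → english.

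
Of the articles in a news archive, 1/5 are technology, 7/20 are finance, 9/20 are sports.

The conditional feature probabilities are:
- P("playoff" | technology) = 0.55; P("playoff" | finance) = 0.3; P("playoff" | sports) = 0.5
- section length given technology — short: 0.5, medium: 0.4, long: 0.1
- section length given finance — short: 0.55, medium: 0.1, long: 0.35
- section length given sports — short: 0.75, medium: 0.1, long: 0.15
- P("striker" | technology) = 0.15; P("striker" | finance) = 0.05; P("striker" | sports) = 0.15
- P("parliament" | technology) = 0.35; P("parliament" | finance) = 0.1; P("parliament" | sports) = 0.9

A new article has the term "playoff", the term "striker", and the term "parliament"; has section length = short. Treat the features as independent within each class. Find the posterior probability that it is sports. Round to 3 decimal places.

technology: 0.2 × 0.55 × 0.5 × 0.15 × 0.35 = 0.0028875
finance: 0.35 × 0.3 × 0.55 × 0.05 × 0.1 = 0.00028875
sports: 0.45 × 0.5 × 0.75 × 0.15 × 0.9 = 0.02278125
P(sports | x) = 0.02278125 / 0.0259575 ≈ 0.878

0.878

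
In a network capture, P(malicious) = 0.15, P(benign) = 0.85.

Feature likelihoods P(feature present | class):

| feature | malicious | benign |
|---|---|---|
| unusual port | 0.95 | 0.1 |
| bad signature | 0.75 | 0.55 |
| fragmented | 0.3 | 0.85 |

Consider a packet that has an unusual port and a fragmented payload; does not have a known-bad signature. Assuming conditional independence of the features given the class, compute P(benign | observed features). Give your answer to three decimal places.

malicious: 0.15 × 0.95 × (1−0.75) × 0.3 = 0.0106875
benign: 0.85 × 0.1 × (1−0.55) × 0.85 = 0.0325125
P(benign | x) = 0.0325125 / 0.0432 ≈ 0.753

0.753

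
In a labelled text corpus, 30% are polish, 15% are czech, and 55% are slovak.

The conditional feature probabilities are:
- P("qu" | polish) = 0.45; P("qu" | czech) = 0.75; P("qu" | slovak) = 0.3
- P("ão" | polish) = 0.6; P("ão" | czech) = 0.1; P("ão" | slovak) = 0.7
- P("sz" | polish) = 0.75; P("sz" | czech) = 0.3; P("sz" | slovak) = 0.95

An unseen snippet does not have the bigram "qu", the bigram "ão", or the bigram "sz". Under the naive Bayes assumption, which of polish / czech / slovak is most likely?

czech

polish: 0.3 × (1−0.45) × (1−0.6) × (1−0.75) = 0.0165
czech: 0.15 × (1−0.75) × (1−0.1) × (1−0.3) = 0.023625
slovak: 0.55 × (1−0.3) × (1−0.7) × (1−0.95) = 0.005775
Highest score → czech.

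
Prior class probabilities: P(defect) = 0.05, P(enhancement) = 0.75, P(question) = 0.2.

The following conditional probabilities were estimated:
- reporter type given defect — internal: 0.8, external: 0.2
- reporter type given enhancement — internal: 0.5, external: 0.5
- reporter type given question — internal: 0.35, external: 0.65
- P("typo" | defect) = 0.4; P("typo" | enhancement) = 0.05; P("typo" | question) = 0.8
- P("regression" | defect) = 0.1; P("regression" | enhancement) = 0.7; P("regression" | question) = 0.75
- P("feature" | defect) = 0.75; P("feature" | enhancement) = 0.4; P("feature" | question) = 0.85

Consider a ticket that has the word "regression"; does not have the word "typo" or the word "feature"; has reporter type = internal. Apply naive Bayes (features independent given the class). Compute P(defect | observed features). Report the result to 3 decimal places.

defect: 0.05 × 0.8 × (1−0.4) × 0.1 × (1−0.75) = 0.0006
enhancement: 0.75 × 0.5 × (1−0.05) × 0.7 × (1−0.4) = 0.149625
question: 0.2 × 0.35 × (1−0.8) × 0.75 × (1−0.85) = 0.001575
P(defect | x) = 0.0006 / 0.1518 ≈ 0.004

0.004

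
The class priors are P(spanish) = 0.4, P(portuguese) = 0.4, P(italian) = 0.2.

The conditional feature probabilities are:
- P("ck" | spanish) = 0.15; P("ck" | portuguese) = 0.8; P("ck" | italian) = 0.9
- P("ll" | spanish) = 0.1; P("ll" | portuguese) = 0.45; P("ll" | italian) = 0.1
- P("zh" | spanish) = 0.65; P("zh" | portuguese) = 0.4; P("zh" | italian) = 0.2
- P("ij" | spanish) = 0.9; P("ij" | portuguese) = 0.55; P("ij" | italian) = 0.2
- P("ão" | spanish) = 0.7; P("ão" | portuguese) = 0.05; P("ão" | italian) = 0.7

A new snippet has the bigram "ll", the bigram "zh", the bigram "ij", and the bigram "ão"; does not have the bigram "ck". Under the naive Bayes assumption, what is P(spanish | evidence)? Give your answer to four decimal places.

spanish: 0.4 × (1−0.15) × 0.1 × 0.65 × 0.9 × 0.7 = 0.013923
portuguese: 0.4 × (1−0.8) × 0.45 × 0.4 × 0.55 × 0.05 = 0.000396
italian: 0.2 × (1−0.9) × 0.1 × 0.2 × 0.2 × 0.7 = 0.000056
P(spanish | x) = 0.013923 / 0.014375 ≈ 0.9686

0.9686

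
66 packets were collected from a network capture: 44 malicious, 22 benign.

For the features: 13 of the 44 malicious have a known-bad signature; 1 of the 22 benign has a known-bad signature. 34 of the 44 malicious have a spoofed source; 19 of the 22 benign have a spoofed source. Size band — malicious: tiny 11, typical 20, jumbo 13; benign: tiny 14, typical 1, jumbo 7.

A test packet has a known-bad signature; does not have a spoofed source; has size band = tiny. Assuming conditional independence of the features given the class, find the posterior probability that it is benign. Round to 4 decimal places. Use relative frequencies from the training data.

malicious: (44/66) × (13/44) × (10/44) × (11/44) ≈ 0.0111915
benign: (22/66) × (1/22) × (3/22) × (14/22) ≈ 0.0013148
P(benign | x) = 0.0013148 / 0.0125063 ≈ 0.1051

0.1051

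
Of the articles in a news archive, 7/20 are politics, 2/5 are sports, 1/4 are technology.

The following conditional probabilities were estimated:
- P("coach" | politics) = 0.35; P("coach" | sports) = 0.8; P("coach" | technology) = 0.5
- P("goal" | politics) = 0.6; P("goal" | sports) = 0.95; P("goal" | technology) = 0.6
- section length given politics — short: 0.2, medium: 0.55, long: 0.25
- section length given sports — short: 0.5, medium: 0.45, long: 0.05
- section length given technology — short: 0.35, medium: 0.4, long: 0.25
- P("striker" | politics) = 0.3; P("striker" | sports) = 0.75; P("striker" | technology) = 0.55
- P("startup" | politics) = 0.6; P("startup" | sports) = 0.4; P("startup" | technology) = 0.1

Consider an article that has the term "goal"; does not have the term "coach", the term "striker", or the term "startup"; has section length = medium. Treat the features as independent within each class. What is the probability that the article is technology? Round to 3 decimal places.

0.317

politics: 0.35 × (1−0.35) × 0.6 × 0.55 × (1−0.3) × (1−0.6) = 0.021021
sports: 0.4 × (1−0.8) × 0.95 × 0.45 × (1−0.75) × (1−0.4) = 0.00513
technology: 0.25 × (1−0.5) × 0.6 × 0.4 × (1−0.55) × (1−0.1) = 0.01215
P(technology | x) = 0.01215 / 0.038301 ≈ 0.317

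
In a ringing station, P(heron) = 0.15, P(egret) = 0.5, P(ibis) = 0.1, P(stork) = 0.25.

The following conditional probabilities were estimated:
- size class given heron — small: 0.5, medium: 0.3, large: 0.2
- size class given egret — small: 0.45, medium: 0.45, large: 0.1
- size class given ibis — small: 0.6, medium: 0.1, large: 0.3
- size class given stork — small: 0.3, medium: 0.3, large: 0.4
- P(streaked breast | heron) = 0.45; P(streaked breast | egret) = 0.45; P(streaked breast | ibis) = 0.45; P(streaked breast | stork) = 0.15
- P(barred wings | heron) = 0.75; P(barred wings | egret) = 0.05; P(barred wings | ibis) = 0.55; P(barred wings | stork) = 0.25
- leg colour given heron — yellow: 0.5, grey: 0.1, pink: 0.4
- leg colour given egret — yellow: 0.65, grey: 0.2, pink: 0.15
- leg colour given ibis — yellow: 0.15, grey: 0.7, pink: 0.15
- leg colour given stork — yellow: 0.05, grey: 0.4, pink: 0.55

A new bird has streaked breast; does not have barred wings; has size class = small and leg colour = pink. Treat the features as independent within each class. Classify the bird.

heron: 0.15 × 0.5 × 0.45 × (1−0.75) × 0.4 = 0.003375
egret: 0.5 × 0.45 × 0.45 × (1−0.05) × 0.15 = 0.014428125
ibis: 0.1 × 0.6 × 0.45 × (1−0.55) × 0.15 = 0.0018225
stork: 0.25 × 0.3 × 0.15 × (1−0.25) × 0.55 = 0.004640625
Highest score → egret.

egret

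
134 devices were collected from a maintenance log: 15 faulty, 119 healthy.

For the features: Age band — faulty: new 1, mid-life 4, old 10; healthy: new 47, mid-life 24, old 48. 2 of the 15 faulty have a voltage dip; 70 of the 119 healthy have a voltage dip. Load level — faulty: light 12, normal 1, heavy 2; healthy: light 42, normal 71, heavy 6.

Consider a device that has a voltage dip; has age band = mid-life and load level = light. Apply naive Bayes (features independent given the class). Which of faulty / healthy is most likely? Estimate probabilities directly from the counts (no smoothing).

faulty: (15/134) × (4/15) × (2/15) × (12/15) ≈ 0.00318408
healthy: (119/134) × (24/119) × (70/119) × (42/119) ≈ 0.0371843
Highest score → healthy.

healthy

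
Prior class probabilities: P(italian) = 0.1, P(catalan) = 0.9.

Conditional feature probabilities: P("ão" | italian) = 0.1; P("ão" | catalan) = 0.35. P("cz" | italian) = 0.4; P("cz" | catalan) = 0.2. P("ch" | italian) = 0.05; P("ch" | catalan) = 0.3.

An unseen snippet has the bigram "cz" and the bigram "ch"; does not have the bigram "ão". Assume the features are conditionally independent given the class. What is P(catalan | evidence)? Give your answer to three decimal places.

0.951

italian: 0.1 × (1−0.1) × 0.4 × 0.05 = 0.0018
catalan: 0.9 × (1−0.35) × 0.2 × 0.3 = 0.0351
P(catalan | x) = 0.0351 / 0.0369 ≈ 0.951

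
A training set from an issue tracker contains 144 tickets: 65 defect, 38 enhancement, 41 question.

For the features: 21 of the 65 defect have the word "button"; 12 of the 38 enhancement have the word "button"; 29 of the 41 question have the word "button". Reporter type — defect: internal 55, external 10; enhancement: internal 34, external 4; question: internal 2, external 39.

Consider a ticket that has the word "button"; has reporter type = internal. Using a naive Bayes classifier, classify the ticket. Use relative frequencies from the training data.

defect

defect: (65/144) × (21/65) × (55/65) ≈ 0.123397
enhancement: (38/144) × (12/38) × (34/38) ≈ 0.0745614
question: (41/144) × (29/41) × (2/41) ≈ 0.00982385
Highest score → defect.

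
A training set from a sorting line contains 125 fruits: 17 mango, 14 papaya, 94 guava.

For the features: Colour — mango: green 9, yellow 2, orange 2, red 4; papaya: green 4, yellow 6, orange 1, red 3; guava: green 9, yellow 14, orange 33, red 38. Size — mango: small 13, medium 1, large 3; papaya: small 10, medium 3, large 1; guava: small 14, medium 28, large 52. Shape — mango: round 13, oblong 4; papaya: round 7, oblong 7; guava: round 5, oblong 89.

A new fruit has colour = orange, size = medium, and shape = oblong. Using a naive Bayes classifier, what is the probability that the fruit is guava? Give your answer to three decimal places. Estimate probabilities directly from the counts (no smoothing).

mango: (17/125) × (2/17) × (1/17) × (4/17) ≈ 0.000221453
papaya: (14/125) × (1/14) × (3/14) × (7/14) ≈ 0.000857143
guava: (94/125) × (33/94) × (28/94) × (89/94) ≈ 0.0744554
P(guava | x) = 0.0744554 / 0.075533996 ≈ 0.986

0.986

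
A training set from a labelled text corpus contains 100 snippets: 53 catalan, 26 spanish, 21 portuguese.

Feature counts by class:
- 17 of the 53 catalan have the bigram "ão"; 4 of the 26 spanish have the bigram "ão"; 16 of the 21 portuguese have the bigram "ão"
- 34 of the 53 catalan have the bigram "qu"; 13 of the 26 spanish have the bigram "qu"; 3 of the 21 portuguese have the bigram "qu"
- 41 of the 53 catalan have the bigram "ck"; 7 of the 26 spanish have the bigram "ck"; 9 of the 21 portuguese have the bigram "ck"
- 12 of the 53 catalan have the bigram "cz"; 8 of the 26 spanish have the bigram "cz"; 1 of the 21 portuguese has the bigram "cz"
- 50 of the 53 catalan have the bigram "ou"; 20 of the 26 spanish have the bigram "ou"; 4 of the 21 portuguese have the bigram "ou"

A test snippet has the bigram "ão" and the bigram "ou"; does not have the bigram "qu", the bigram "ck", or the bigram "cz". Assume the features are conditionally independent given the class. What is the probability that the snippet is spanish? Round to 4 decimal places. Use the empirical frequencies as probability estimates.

0.2427

catalan: (53/100) × (17/53) × (19/53) × (12/53) × (41/53) × (50/53) ≈ 0.0100701
spanish: (26/100) × (4/26) × (13/26) × (19/26) × (18/26) × (20/26) ≈ 0.00778334
portuguese: (21/100) × (16/21) × (18/21) × (12/21) × (20/21) × (4/21) ≈ 0.0142163
P(spanish | x) = 0.00778334 / 0.03206974 ≈ 0.2427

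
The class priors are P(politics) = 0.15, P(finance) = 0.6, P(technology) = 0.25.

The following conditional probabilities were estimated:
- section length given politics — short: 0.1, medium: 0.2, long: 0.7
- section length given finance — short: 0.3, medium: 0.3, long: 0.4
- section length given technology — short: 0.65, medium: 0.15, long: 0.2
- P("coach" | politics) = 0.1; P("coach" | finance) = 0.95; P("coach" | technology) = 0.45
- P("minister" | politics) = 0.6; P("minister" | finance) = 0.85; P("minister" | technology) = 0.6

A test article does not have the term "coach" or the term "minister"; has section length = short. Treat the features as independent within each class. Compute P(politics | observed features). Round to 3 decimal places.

0.127

politics: 0.15 × 0.1 × (1−0.1) × (1−0.6) = 0.0054
finance: 0.6 × 0.3 × (1−0.95) × (1−0.85) = 0.00135
technology: 0.25 × 0.65 × (1−0.45) × (1−0.6) = 0.03575
P(politics | x) = 0.0054 / 0.0425 ≈ 0.127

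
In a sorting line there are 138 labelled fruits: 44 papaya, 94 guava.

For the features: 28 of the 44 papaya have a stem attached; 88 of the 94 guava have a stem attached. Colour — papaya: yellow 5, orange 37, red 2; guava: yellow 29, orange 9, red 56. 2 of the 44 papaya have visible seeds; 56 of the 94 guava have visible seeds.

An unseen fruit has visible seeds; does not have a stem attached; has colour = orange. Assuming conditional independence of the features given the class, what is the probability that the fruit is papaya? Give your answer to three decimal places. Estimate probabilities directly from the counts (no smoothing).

papaya: (44/138) × (16/44) × (37/44) × (2/44) ≈ 0.00443167
guava: (94/138) × (6/94) × (9/94) × (56/94) ≈ 0.00247997
P(papaya | x) = 0.00443167 / 0.00691164 ≈ 0.641

0.641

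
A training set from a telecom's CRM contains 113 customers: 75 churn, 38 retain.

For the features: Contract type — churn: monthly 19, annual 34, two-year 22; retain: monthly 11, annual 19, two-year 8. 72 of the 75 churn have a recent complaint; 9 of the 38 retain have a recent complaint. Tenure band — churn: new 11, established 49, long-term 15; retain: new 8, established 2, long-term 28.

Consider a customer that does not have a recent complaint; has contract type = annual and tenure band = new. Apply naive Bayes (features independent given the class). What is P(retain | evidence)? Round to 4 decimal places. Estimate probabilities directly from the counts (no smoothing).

0.9387

churn: (75/113) × (34/75) × (3/75) × (11/75) ≈ 0.00176519
retain: (38/113) × (19/38) × (29/38) × (8/38) ≈ 0.0270144
P(retain | x) = 0.0270144 / 0.02877959 ≈ 0.9387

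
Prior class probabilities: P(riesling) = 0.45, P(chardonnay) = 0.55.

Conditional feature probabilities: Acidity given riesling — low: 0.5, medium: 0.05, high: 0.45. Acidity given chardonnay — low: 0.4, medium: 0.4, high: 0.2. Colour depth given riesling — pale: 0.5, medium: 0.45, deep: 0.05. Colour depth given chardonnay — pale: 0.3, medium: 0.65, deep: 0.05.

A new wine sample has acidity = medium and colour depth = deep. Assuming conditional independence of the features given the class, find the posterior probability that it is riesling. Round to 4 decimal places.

0.0928

riesling: 0.45 × 0.05 × 0.05 = 0.001125
chardonnay: 0.55 × 0.4 × 0.05 = 0.011
P(riesling | x) = 0.001125 / 0.012125 ≈ 0.0928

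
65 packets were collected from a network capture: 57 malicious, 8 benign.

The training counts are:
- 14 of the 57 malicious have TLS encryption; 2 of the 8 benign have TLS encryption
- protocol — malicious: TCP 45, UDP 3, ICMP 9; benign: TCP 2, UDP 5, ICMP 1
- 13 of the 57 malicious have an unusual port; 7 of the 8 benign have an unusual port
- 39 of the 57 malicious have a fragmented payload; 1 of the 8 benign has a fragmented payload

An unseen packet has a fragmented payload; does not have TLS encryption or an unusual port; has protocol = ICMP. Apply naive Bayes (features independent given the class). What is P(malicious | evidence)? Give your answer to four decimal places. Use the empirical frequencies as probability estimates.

0.9967

malicious: (57/65) × (43/57) × (9/57) × (44/57) × (39/57) ≈ 0.0551684
benign: (8/65) × (6/8) × (1/8) × (1/8) × (1/8) ≈ 0.000180288
P(malicious | x) = 0.0551684 / 0.055348688 ≈ 0.9967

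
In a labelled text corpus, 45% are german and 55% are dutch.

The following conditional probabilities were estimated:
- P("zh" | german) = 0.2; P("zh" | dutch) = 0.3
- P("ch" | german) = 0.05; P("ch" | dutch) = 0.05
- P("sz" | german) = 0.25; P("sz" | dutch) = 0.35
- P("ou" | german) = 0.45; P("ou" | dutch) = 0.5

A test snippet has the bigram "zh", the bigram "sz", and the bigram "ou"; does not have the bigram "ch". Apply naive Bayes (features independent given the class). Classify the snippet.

german: 0.45 × 0.2 × (1−0.05) × 0.25 × 0.45 = 0.00961875
dutch: 0.55 × 0.3 × (1−0.05) × 0.35 × 0.5 = 0.02743125
Highest score → dutch.

dutch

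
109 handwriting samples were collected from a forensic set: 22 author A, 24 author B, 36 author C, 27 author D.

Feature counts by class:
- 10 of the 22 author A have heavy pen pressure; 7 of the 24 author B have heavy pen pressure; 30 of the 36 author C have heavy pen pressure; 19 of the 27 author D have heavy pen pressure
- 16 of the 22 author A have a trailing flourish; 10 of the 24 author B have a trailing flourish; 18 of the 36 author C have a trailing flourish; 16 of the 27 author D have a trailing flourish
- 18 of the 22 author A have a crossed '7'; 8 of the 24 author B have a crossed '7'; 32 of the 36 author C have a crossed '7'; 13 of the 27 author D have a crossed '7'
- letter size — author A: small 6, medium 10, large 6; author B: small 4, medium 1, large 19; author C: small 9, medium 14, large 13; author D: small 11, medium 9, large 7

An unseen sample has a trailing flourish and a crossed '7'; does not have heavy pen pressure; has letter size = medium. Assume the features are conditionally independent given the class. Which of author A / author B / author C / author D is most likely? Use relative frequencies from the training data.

author A

author A: (22/109) × (12/22) × (16/22) × (18/22) × (10/22) ≈ 0.0297769
author B: (24/109) × (17/24) × (10/24) × (8/24) × (1/24) ≈ 0.000902565
author C: (36/109) × (6/36) × (18/36) × (32/36) × (14/36) ≈ 0.0095141
author D: (27/109) × (8/27) × (16/27) × (13/27) × (9/27) ≈ 0.00698036
Highest score → author A.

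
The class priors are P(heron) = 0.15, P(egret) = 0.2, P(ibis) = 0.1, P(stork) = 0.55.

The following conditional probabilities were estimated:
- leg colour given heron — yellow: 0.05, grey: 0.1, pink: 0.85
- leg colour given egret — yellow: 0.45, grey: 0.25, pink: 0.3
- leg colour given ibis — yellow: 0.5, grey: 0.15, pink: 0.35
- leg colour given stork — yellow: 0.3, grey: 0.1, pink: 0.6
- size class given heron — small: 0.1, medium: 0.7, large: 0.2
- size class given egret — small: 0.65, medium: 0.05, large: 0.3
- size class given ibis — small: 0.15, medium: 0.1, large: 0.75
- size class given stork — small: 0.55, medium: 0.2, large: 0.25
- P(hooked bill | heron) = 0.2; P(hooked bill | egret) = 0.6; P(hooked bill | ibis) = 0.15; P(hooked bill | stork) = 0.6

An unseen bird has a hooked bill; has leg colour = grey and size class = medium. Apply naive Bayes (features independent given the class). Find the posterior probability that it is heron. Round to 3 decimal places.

heron: 0.15 × 0.1 × 0.7 × 0.2 = 0.0021
egret: 0.2 × 0.25 × 0.05 × 0.6 = 0.0015
ibis: 0.1 × 0.15 × 0.1 × 0.15 = 0.000225
stork: 0.55 × 0.1 × 0.2 × 0.6 = 0.0066
P(heron | x) = 0.0021 / 0.010425 ≈ 0.201

0.201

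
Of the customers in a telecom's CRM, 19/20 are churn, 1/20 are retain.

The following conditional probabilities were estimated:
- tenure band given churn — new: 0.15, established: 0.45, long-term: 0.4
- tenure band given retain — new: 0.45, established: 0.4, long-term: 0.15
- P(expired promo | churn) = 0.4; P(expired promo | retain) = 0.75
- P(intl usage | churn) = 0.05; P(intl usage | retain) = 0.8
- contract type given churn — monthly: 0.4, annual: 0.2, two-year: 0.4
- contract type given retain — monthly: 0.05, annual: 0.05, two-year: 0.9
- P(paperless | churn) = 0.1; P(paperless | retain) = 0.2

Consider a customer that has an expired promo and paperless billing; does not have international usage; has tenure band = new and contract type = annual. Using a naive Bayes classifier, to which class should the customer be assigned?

churn: 0.95 × 0.15 × 0.4 × (1−0.05) × 0.2 × 0.1 = 0.001083
retain: 0.05 × 0.45 × 0.75 × (1−0.8) × 0.05 × 0.2 = 0.00003375
Highest score → churn.

churn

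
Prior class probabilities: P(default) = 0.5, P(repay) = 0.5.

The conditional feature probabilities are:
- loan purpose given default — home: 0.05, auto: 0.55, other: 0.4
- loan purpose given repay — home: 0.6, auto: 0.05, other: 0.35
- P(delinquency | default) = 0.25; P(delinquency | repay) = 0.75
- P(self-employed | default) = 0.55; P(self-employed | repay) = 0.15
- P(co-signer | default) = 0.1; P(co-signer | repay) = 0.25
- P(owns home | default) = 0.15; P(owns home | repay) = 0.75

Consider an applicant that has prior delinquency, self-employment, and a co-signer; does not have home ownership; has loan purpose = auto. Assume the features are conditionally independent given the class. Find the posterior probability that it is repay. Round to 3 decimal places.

default: 0.5 × 0.55 × 0.25 × 0.55 × 0.1 × (1−0.15) = 0.0032140625
repay: 0.5 × 0.05 × 0.75 × 0.15 × 0.25 × (1−0.75) = 0.00017578125
P(repay | x) = 0.00017578125 / 0.00338984375 ≈ 0.052

0.052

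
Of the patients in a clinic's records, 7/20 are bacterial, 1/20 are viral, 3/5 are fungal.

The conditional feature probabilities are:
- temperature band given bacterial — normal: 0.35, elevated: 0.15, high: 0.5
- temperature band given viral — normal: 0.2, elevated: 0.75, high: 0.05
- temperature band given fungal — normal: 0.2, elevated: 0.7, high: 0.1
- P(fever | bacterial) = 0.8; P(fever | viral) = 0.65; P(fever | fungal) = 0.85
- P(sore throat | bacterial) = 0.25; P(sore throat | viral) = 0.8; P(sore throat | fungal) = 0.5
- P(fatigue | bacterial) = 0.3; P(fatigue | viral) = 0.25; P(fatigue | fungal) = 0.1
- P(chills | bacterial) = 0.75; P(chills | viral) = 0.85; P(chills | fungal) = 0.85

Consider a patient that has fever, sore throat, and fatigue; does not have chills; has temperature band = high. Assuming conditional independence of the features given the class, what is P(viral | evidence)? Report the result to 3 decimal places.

bacterial: 0.35 × 0.5 × 0.8 × 0.25 × 0.3 × (1−0.75) = 0.002625
viral: 0.05 × 0.05 × 0.65 × 0.8 × 0.25 × (1−0.85) = 0.00004875
fungal: 0.6 × 0.1 × 0.85 × 0.5 × 0.1 × (1−0.85) = 0.0003825
P(viral | x) = 0.00004875 / 0.00305625 ≈ 0.016

0.016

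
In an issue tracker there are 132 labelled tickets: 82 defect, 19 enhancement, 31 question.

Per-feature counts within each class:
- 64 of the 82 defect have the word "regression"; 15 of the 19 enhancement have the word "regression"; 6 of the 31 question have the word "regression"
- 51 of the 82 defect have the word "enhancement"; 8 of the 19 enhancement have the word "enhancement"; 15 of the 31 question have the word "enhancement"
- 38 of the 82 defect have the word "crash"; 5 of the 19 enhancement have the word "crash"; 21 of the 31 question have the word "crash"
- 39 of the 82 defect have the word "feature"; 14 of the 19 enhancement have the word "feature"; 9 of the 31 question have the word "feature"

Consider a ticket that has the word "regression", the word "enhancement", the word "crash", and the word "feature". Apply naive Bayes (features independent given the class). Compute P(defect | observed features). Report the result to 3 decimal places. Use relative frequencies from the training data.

defect: (82/132) × (64/82) × (51/82) × (38/82) × (39/82) ≈ 0.0664634
enhancement: (19/132) × (15/19) × (8/19) × (5/19) × (14/19) ≈ 0.00927779
question: (31/132) × (6/31) × (15/31) × (21/31) × (9/31) ≈ 0.00432559
P(defect | x) = 0.0664634 / 0.08006678 ≈ 0.830

0.830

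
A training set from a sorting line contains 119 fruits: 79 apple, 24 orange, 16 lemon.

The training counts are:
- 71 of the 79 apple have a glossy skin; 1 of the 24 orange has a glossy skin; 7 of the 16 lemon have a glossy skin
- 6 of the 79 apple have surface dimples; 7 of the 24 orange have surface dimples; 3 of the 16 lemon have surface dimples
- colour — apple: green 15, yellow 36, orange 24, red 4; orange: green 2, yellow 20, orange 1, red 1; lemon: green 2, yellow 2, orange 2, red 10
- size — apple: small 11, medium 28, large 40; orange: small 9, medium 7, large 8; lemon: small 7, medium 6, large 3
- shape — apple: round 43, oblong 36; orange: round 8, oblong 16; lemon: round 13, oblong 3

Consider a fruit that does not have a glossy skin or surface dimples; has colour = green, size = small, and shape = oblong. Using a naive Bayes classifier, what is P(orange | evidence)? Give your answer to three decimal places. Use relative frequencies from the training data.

0.674

apple: (79/119) × (8/79) × (73/79) × (15/79) × (11/79) × (36/79) ≈ 0.000748418
orange: (24/119) × (23/24) × (17/24) × (2/24) × (9/24) × (16/24) ≈ 0.00285218
lemon: (16/119) × (9/16) × (13/16) × (2/16) × (7/16) × (3/16) ≈ 0.000630098
P(orange | x) = 0.00285218 / 0.004230696 ≈ 0.674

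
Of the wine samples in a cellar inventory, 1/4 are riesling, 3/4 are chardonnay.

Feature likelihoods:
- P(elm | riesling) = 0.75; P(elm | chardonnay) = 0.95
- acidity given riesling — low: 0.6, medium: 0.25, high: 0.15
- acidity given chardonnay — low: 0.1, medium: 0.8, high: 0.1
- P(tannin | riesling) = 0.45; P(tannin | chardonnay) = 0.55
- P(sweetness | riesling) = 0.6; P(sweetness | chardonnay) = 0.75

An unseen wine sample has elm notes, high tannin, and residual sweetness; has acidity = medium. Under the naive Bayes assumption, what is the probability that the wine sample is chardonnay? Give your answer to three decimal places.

riesling: 0.25 × 0.75 × 0.25 × 0.45 × 0.6 = 0.01265625
chardonnay: 0.75 × 0.95 × 0.8 × 0.55 × 0.75 = 0.235125
P(chardonnay | x) = 0.235125 / 0.24778125 ≈ 0.949

0.949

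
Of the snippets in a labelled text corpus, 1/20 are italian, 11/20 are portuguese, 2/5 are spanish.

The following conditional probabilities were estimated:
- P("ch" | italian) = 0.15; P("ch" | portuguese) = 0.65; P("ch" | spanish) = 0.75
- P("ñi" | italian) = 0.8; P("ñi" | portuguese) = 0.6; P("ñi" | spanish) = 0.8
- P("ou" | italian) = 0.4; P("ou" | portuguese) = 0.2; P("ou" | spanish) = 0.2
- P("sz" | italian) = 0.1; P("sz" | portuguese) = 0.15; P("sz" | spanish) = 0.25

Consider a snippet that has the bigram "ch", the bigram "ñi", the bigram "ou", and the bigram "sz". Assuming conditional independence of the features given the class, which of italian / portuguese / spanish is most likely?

spanish

italian: 0.05 × 0.15 × 0.8 × 0.4 × 0.1 = 0.00024
portuguese: 0.55 × 0.65 × 0.6 × 0.2 × 0.15 = 0.006435
spanish: 0.4 × 0.75 × 0.8 × 0.2 × 0.25 = 0.012
Highest score → spanish.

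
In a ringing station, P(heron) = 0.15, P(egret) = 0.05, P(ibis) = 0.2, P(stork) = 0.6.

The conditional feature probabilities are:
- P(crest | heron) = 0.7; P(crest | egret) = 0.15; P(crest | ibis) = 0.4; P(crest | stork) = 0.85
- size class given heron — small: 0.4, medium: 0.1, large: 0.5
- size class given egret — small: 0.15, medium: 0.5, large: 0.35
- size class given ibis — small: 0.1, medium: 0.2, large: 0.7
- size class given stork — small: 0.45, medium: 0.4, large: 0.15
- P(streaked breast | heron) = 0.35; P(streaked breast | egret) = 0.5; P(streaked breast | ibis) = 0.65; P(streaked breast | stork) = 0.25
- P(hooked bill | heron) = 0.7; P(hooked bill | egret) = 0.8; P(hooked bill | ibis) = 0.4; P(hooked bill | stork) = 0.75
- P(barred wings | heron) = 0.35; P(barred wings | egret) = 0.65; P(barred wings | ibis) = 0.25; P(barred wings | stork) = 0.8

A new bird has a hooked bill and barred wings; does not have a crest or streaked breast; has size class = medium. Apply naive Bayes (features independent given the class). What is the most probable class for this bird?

stork

heron: 0.15 × (1−0.7) × 0.1 × (1−0.35) × 0.7 × 0.35 = 0.000716625
egret: 0.05 × (1−0.15) × 0.5 × (1−0.5) × 0.8 × 0.65 = 0.005525
ibis: 0.2 × (1−0.4) × 0.2 × (1−0.65) × 0.4 × 0.25 = 0.00084
stork: 0.6 × (1−0.85) × 0.4 × (1−0.25) × 0.75 × 0.8 = 0.0162
Highest score → stork.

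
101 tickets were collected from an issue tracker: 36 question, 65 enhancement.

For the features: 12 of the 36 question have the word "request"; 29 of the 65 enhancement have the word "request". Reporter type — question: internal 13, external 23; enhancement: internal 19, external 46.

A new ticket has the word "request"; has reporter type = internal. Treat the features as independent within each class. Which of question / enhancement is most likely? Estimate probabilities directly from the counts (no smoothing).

question: (36/101) × (12/36) × (13/36) ≈ 0.0429043
enhancement: (65/101) × (29/65) × (19/65) ≈ 0.0839299
Highest score → enhancement.

enhancement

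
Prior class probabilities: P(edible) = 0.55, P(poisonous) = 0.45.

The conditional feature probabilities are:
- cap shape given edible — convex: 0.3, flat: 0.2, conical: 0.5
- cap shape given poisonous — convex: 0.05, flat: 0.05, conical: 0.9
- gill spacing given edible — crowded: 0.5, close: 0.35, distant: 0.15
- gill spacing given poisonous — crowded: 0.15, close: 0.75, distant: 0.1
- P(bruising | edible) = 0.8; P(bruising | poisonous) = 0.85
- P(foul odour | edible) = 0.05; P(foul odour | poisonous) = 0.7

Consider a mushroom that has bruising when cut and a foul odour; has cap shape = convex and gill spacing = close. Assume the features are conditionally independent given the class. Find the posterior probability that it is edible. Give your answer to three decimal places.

edible: 0.55 × 0.3 × 0.35 × 0.8 × 0.05 = 0.00231
poisonous: 0.45 × 0.05 × 0.75 × 0.85 × 0.7 = 0.010040625
P(edible | x) = 0.00231 / 0.012350625 ≈ 0.187

0.187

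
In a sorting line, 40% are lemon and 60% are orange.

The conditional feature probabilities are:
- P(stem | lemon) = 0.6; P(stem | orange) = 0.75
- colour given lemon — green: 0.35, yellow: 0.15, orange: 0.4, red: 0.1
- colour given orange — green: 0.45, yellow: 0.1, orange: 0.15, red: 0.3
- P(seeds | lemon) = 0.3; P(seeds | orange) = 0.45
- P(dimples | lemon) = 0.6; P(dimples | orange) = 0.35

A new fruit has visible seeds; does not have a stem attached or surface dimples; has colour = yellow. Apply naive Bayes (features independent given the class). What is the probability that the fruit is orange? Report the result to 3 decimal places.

0.604

lemon: 0.4 × (1−0.6) × 0.15 × 0.3 × (1−0.6) = 0.00288
orange: 0.6 × (1−0.75) × 0.1 × 0.45 × (1−0.35) = 0.0043875
P(orange | x) = 0.0043875 / 0.0072675 ≈ 0.604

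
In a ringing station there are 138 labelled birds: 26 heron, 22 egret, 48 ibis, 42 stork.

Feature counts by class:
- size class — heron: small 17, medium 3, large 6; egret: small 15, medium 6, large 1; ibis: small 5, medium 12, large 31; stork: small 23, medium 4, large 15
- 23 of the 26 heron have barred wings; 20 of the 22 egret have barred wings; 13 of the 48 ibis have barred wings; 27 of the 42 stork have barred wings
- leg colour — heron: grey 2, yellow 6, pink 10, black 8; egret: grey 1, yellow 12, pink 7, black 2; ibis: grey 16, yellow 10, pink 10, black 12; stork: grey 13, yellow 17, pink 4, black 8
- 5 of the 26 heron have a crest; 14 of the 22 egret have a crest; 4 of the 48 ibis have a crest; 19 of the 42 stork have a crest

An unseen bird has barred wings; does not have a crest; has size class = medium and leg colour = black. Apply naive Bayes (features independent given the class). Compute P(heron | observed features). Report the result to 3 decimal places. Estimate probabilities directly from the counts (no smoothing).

heron: (26/138) × (3/26) × (23/26) × (8/26) × (21/26) ≈ 0.00477924
egret: (22/138) × (6/22) × (20/22) × (2/22) × (8/22) ≈ 0.00130663
ibis: (48/138) × (12/48) × (13/48) × (12/48) × (44/48) ≈ 0.00539704
stork: (42/138) × (4/42) × (27/42) × (8/42) × (23/42) ≈ 0.00194363
P(heron | x) = 0.00477924 / 0.01342654 ≈ 0.356

0.356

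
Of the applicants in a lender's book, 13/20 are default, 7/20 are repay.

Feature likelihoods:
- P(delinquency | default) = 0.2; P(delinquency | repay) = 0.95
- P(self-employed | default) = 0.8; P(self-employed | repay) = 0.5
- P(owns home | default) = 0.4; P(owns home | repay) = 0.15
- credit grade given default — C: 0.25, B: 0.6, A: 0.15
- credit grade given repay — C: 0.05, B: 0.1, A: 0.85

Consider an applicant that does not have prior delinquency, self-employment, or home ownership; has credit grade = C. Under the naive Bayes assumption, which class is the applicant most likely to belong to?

default: 0.65 × (1−0.2) × (1−0.8) × (1−0.4) × 0.25 = 0.0156
repay: 0.35 × (1−0.95) × (1−0.5) × (1−0.15) × 0.05 = 0.000371875
Highest score → default.

default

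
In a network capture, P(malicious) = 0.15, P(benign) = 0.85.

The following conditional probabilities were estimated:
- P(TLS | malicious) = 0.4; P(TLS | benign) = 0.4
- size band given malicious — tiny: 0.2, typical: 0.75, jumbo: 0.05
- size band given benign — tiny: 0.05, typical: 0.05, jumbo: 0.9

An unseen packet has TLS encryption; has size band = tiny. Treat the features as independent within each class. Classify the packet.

benign

malicious: 0.15 × 0.4 × 0.2 = 0.012
benign: 0.85 × 0.4 × 0.05 = 0.017
Highest score → benign.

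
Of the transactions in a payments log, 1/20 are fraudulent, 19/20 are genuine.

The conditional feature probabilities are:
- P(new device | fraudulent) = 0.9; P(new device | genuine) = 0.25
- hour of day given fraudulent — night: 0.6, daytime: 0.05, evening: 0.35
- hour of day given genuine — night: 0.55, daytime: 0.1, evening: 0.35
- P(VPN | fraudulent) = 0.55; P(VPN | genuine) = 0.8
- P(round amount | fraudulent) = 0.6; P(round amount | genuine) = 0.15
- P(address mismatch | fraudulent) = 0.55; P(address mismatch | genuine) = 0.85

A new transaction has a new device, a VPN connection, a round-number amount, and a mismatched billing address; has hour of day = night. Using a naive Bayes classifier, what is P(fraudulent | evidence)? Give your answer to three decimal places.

0.269

fraudulent: 0.05 × 0.9 × 0.6 × 0.55 × 0.6 × 0.55 = 0.0049005
genuine: 0.95 × 0.25 × 0.55 × 0.8 × 0.15 × 0.85 = 0.01332375
P(fraudulent | x) = 0.0049005 / 0.01822425 ≈ 0.269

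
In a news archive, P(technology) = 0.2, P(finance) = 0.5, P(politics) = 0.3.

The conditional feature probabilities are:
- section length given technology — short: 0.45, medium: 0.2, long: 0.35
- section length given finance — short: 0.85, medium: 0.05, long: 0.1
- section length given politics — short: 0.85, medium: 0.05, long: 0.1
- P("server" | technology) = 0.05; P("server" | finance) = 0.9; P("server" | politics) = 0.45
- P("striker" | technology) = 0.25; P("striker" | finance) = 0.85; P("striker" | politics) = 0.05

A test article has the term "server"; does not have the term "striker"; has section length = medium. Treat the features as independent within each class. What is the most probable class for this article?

politics

technology: 0.2 × 0.2 × 0.05 × (1−0.25) = 0.0015
finance: 0.5 × 0.05 × 0.9 × (1−0.85) = 0.003375
politics: 0.3 × 0.05 × 0.45 × (1−0.05) = 0.0064125
Highest score → politics.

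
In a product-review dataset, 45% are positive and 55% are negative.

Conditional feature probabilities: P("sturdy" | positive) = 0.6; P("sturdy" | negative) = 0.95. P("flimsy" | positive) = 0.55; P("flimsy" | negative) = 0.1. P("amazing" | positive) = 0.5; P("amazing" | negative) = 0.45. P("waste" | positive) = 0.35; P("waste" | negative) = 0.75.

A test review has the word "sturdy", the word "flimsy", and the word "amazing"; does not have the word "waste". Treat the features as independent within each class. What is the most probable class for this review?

positive: 0.45 × 0.6 × 0.55 × 0.5 × (1−0.35) = 0.0482625
negative: 0.55 × 0.95 × 0.1 × 0.45 × (1−0.75) = 0.005878125
Highest score → positive.

positive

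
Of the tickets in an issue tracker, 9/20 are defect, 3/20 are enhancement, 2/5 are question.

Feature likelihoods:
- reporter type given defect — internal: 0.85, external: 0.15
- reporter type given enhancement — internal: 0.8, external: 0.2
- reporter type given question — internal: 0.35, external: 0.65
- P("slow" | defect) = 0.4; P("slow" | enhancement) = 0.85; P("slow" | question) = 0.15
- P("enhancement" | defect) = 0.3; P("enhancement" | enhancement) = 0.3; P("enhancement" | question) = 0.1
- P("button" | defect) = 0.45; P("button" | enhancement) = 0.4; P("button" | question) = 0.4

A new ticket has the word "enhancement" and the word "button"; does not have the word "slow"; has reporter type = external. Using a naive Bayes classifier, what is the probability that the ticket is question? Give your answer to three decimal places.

defect: 0.45 × 0.15 × (1−0.4) × 0.3 × 0.45 = 0.0054675
enhancement: 0.15 × 0.2 × (1−0.85) × 0.3 × 0.4 = 0.00054
question: 0.4 × 0.65 × (1−0.15) × 0.1 × 0.4 = 0.00884
P(question | x) = 0.00884 / 0.0148475 ≈ 0.595

0.595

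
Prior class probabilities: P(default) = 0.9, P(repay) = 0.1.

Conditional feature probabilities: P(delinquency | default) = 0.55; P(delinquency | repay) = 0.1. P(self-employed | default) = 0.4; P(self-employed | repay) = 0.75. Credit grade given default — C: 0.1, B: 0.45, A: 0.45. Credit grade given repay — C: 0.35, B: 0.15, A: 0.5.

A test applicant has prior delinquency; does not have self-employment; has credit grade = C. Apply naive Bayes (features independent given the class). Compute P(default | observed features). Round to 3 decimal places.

default: 0.9 × 0.55 × (1−0.4) × 0.1 = 0.0297
repay: 0.1 × 0.1 × (1−0.75) × 0.35 = 0.000875
P(default | x) = 0.0297 / 0.030575 ≈ 0.971

0.971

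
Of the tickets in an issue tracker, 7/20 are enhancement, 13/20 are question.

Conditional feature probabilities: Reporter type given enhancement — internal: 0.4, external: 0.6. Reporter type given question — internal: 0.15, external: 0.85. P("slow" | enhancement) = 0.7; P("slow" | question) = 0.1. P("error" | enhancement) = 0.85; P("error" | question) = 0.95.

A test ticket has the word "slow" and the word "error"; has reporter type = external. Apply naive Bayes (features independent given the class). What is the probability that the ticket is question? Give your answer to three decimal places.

0.296

enhancement: 0.35 × 0.6 × 0.7 × 0.85 = 0.12495
question: 0.65 × 0.85 × 0.1 × 0.95 = 0.0524875
P(question | x) = 0.0524875 / 0.1774375 ≈ 0.296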